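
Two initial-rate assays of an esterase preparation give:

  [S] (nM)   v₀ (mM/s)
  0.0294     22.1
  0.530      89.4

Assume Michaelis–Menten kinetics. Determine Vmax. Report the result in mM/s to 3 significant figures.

109 mM/s

In reciprocal form, 1/v = (Km/Vmax)·(1/[S]) + 1/Vmax. The two points give (1/[S], 1/v) = (34.01, 0.04525) and (1.887, 0.01119).
Slope = (0.04525 − 0.01119)/(34.01 − 1.887) = 0.001060; intercept = 0.04525 − 0.001060×34.01 = 0.009185.
Vmax = 1/intercept = 109 mM/s; Km = slope × Vmax = 0.001060 × 109 = 0.115 nM.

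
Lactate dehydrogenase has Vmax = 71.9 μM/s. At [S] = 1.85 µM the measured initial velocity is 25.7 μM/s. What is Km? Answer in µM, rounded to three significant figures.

3.33 µM

v/Vmax = 25.7/71.9 = 0.3574 = [S]/(Km+[S]).
So Km + [S] = [S]/0.3574 = 5.176 µM, giving Km = 5.176 − 1.85 = 3.33 µM.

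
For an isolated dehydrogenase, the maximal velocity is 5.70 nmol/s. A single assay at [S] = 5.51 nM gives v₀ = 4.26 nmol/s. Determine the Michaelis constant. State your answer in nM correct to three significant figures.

From v = Vmax[S]/(Km+[S]), Km = [S](Vmax − v)/v.
Km = 5.51 × (5.70 − 4.26) / 4.26 = 7.934/4.26 = 1.86 nM.

1.86 nM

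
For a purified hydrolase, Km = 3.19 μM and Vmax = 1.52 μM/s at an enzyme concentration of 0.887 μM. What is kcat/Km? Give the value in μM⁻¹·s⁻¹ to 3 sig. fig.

0.537 μM⁻¹·s⁻¹

kcat = Vmax/[E]total = 1.52/0.887 = 1.71 s⁻¹.
kcat/Km = 1.71/3.19 = 0.537 μM⁻¹·s⁻¹.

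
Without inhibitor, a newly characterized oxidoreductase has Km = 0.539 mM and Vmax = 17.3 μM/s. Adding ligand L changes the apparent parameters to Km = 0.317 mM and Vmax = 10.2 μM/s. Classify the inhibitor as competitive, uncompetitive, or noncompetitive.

uncompetitive

Both Km and Vmax decrease by the same factor (~1.70-fold) — characteristic of uncompetitive inhibition.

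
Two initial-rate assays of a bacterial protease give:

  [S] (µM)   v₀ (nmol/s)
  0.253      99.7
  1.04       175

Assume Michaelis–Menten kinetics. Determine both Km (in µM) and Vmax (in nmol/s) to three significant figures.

In reciprocal form, 1/v = (Km/Vmax)·(1/[S]) + 1/Vmax. The two points give (1/[S], 1/v) = (3.953, 0.01003) and (0.9615, 0.005714).
Slope = (0.01003 − 0.005714)/(3.953 − 0.9615) = 0.001443; intercept = 0.01003 − 0.001443×3.953 = 0.004327.
Vmax = 1/intercept = 231 nmol/s; Km = slope × Vmax = 0.001443 × 231 = 0.333 µM.

Km = 0.333 µM; Vmax = 231 nmol/s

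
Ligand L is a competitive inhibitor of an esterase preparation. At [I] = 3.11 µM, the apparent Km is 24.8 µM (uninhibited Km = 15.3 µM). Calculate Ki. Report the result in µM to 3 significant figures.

Competitive: Km,app = α·Km with α = 1 + [I]/Ki.
α = Km,app/Km = 24.8/15.3 = 1.621.
Since α = 1 + [I]/Ki, [I]/Ki = 1.621 − 1 = 0.6209 and Ki = 3.11/0.6209 = 5.01 µM.

5.01 µM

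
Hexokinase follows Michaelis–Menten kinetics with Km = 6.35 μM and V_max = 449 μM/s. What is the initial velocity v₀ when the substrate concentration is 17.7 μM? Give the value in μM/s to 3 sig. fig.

v = Vmax·[S]/(Km + [S]) = 449 × 17.7 / (6.35 + 17.7)
  = 7947 / 24.05 = 330 μM/s.

330 μM/s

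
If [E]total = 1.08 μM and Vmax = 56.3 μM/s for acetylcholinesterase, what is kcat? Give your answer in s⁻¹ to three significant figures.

kcat = Vmax/[E]total = 56.3 μM/s / 1.08 μM = 52.1 s⁻¹.

52.1 s⁻¹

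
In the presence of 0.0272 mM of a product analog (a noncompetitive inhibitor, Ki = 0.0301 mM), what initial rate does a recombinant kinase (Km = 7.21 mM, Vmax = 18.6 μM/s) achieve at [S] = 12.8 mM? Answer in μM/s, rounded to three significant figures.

6.25 μM/s

α = 1 + [I]/Ki = 1 + 0.0272/0.0301 = 1.904.
For a noncompetitive inhibitor, Vmax is reduced to Vmax/α while Km is unchanged: Km,app = 7.21 mM, Vmax,app = 9.77 μM/s.
v = Vmax,app·[S]/(Km,app + [S]) = 9.77 × 12.8/(7.21 + 12.8) = 6.25 μM/s.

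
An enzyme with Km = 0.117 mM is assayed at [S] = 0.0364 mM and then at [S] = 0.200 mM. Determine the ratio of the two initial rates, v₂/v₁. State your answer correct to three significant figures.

Since Vmax cancels, v₂/v₁ = [S]₂(Km+[S]₁) / [S]₁(Km+[S]₂).
= 0.200×(0.117+0.0364) / (0.0364×(0.117+0.200)) = 0.03068/0.01154 = 2.66.

2.66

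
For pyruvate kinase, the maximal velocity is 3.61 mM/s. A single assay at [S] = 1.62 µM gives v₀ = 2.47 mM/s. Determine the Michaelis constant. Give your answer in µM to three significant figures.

0.748 µM

From v = Vmax[S]/(Km+[S]), Km = [S](Vmax − v)/v.
Km = 1.62 × (3.61 − 2.47) / 2.47 = 1.847/2.47 = 0.748 µM.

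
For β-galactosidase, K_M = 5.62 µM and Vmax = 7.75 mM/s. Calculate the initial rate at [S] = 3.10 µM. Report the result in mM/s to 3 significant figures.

2.76 mM/s

v = Vmax·[S]/(Km + [S]) = 7.75 × 3.10 / (5.62 + 3.10)
  = 24.02 / 8.720 = 2.76 mM/s.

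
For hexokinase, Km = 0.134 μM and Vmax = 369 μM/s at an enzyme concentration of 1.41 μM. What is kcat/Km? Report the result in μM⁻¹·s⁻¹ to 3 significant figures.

1950 μM⁻¹·s⁻¹

kcat = Vmax/[E]total = 369/1.41 = 262 s⁻¹.
kcat/Km = 262/0.134 = 1950 μM⁻¹·s⁻¹.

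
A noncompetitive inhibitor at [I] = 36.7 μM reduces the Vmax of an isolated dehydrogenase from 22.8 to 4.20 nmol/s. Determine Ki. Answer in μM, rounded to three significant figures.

8.29 μM

Noncompetitive: Vmax,app = Vmax/α with α = 1 + [I]/Ki.
α = Vmax/Vmax,app = 22.8/4.20 = 5.429.
Ki = [I]/(α − 1) = 36.7/4.429 = 8.29 μM.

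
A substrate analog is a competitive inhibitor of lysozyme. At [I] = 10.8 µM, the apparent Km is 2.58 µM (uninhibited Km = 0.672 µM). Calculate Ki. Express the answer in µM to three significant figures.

3.80 µM

Competitive: Km,app = α·Km with α = 1 + [I]/Ki.
α = Km,app/Km = 2.58/0.672 = 3.839.
Ki = [I]/(α − 1) = 10.8/2.839 = 3.80 µM.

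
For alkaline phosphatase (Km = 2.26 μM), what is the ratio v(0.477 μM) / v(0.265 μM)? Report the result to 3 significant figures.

1.66

The fractional saturations are [S]/(Km+[S]) = 0.265/2.525 = 0.1050 and 0.477/2.737 = 0.1743.
v₂/v₁ is just their ratio: 0.1743/0.1050 = 1.66.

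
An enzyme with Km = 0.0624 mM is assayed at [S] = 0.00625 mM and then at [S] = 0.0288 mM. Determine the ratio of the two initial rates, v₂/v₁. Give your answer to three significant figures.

The fractional saturations are [S]/(Km+[S]) = 0.00625/0.06865 = 0.09104 and 0.0288/0.09120 = 0.3158.
v₂/v₁ is just their ratio: 0.3158/0.09104 = 3.47.

3.47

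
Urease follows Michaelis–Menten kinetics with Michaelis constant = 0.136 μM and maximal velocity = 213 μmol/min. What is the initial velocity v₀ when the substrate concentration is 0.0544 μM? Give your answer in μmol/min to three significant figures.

[S]/(Km+[S]) = 0.0544/0.1904 = 0.2857, the fractional saturation.
v = 0.2857 × Vmax = 0.2857 × 213 = 60.9 μmol/min.

60.9 μmol/min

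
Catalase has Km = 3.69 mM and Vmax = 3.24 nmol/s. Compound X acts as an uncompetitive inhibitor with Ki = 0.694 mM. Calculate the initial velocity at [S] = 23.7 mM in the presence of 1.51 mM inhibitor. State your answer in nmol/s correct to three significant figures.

α = 1 + [I]/Ki = 1 + 1.51/0.694 = 3.176.
For an uncompetitive inhibitor, both parameters are divided by α, giving Vmax/α and Km/α: Km,app = 1.16 mM, Vmax,app = 1.02 nmol/s.
v = Vmax,app·[S]/(Km,app + [S]) = 1.02 × 23.7/(1.16 + 23.7) = 0.973 nmol/s.

0.973 nmol/s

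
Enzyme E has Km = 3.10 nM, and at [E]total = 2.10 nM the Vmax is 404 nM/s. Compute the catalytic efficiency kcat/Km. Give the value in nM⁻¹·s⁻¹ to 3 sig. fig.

62.1 nM⁻¹·s⁻¹

kcat = Vmax/[E]total = 404/2.10 = 192 s⁻¹.
kcat/Km = 192/3.10 = 62.1 nM⁻¹·s⁻¹.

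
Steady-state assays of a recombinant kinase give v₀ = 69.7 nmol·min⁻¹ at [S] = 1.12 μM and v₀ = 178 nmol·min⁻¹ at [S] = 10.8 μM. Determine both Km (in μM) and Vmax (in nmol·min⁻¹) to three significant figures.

From v = Vmax[S]/(Km+[S]), each point gives Vmax = v(Km+[S])/[S].
Equating: 69.7(Km+1.12)/1.12 = 178(Km+10.8)/10.8.
62.23·Km + 69.7 = 16.48·Km + 178, so (62.23 − 16.48)·Km = 178 − 69.7.
Km = 108.3/45.75 = 2.37 μM; then Vmax = 69.7(2.37+1.12)/1.12 = 217 nmol·min⁻¹.

Km = 2.37 μM; Vmax = 217 nmol·min⁻¹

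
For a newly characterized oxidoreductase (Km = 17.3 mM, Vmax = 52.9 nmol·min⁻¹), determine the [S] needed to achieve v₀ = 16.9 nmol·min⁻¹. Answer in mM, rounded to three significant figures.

Rearranging v = Vmax[S]/(Km+[S]) gives [S] = Km·v/(Vmax − v).
[S] = 17.3 × 16.9 / (52.9 − 16.9) = 292.4/36.00 = 8.12 mM.

8.12 mM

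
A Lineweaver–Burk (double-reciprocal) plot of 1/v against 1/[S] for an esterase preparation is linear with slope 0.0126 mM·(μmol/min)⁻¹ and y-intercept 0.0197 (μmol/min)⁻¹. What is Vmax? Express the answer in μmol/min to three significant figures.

50.8 μmol/min

The y-intercept of a Lineweaver–Burk plot equals 1/Vmax, so Vmax = 1/0.0197 = 50.8 μmol/min.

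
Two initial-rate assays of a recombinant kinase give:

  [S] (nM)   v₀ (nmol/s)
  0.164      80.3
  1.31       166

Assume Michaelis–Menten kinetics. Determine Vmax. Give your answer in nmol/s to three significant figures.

196 nmol/s

From v = Vmax[S]/(Km+[S]), each point gives Vmax = v(Km+[S])/[S].
Equating: 80.3(Km+0.164)/0.164 = 166(Km+1.31)/1.31.
489.6·Km + 80.3 = 126.7·Km + 166, so (489.6 − 126.7)·Km = 166 − 80.3.
Km = 85.70/362.9 = 0.236 nM; then Vmax = 80.3(0.236+0.164)/0.164 = 196 nmol/s.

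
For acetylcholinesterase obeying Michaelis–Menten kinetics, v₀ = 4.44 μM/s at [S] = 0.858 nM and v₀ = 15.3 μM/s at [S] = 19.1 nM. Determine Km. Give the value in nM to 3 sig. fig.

2.48 nM

From v = Vmax[S]/(Km+[S]), each point gives Vmax = v(Km+[S])/[S].
Equating: 4.44(Km+0.858)/0.858 = 15.3(Km+19.1)/19.1.
5.175·Km + 4.44 = 0.8010·Km + 15.3, so (5.175 − 0.8010)·Km = 15.3 − 4.44.
Km = 10.86/4.374 = 2.48 nM; then Vmax = 4.44(2.48+0.858)/0.858 = 17.3 μM/s.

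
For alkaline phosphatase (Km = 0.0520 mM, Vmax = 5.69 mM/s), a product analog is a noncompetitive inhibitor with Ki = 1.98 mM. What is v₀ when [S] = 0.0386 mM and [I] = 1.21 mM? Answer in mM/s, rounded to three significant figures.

1.50 mM/s

With α = 1 + [I]/Ki = 1 + 1.21/1.98 = 1.611, the noncompetitive rate law is v = (Vmax/α)·[S] / (Km + [S]).
v = (5.69/1.611)×0.0386 / (0.0520 + 0.0386) = 0.1363/0.09060 = 1.50 mM/s.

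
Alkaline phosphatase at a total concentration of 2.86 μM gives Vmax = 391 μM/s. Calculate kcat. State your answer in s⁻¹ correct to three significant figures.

137 s⁻¹

kcat = Vmax/[E]total = 391 μM/s / 2.86 μM = 137 s⁻¹.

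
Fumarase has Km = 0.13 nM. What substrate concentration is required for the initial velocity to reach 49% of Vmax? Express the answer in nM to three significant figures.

0.125 nM

v/Vmax = [S]/(Km+[S]) = 0.49, so [S] = Km·0.49/(1 − 0.49) = 0.13 × 0.9608.
[S] = 0.125 nM.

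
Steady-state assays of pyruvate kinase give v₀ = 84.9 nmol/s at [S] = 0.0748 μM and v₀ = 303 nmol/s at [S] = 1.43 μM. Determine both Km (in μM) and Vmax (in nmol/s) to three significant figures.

Km = 0.236 μM; Vmax = 353 nmol/s

In reciprocal form, 1/v = (Km/Vmax)·(1/[S]) + 1/Vmax. The two points give (1/[S], 1/v) = (13.37, 0.01178) and (0.6993, 0.003300).
Slope = (0.01178 − 0.003300)/(13.37 − 0.6993) = 0.0006692; intercept = 0.01178 − 0.0006692×13.37 = 0.002832.
Vmax = 1/intercept = 353 nmol/s; Km = slope × Vmax = 0.0006692 × 353 = 0.236 μM.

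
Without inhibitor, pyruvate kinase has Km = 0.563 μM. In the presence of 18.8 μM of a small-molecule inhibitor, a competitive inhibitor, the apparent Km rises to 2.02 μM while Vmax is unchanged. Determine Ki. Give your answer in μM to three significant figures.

Competitive: Km,app = α·Km with α = 1 + [I]/Ki.
α = Km,app/Km = 2.02/0.563 = 3.588.
Since α = 1 + [I]/Ki, [I]/Ki = 3.588 − 1 = 2.588 and Ki = 18.8/2.588 = 7.26 μM.

7.26 μM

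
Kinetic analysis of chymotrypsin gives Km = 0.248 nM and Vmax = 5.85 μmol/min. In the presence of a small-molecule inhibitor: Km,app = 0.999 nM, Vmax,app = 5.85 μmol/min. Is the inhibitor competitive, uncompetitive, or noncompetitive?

Km increases (0.248 → 0.999 nM) while Vmax is unchanged — the hallmark of competitive inhibition.

competitive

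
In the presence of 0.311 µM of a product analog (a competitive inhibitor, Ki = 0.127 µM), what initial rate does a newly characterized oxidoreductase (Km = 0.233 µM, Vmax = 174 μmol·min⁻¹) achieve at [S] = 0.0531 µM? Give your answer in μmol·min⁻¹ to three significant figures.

10.8 μmol·min⁻¹

With α = 1 + [I]/Ki = 1 + 0.311/0.127 = 3.449, the competitive rate law is v = Vmax[S] / (αKm + [S]).
v = 174×0.0531 / (3.449×0.233 + 0.0531) = 9.239/0.8567 = 10.8 μmol·min⁻¹.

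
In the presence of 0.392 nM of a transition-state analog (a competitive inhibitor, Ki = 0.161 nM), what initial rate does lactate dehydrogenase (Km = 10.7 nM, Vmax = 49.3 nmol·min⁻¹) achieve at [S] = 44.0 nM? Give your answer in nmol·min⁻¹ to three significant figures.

26.9 nmol·min⁻¹

With α = 1 + [I]/Ki = 1 + 0.392/0.161 = 3.435, the competitive rate law is v = Vmax[S] / (αKm + [S]).
v = 49.3×44.0 / (3.435×10.7 + 44.0) = 2169/80.75 = 26.9 nmol·min⁻¹.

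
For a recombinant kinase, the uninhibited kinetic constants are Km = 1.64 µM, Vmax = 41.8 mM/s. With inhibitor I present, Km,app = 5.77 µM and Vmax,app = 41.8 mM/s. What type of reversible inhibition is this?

competitive

Km increases (1.64 → 5.77 µM) while Vmax is unchanged — the hallmark of competitive inhibition.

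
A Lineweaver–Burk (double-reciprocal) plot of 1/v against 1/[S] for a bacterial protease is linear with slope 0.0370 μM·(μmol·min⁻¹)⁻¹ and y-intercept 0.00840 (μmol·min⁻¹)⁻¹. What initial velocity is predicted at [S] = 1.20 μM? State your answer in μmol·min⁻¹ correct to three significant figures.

The y-intercept is 1/Vmax, so Vmax = 1/0.00840 = 119 μmol·min⁻¹.
The slope is Km/Vmax, so Km = 0.0370 × 119 = 4.40 μM.
Then v = 119 × 1.20/(4.40 + 1.20) = 25.5 μmol·min⁻¹.

25.5 μmol·min⁻¹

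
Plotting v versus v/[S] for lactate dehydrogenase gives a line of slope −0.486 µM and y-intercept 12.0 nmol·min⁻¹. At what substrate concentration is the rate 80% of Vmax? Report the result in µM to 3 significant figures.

1.94 µM

The Eadie–Hofstee slope gives Km = 0.486 µM (slope = −Km).
v/Vmax = [S]/(Km+[S]) = 0.8 ⇒ [S] = Km·0.8/(1−0.8) = 0.486 × 4.000 = 1.94 µM.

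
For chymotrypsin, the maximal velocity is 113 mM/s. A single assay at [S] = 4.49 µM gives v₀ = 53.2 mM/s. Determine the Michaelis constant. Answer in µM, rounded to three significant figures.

From v = Vmax[S]/(Km+[S]), Km = [S](Vmax − v)/v.
Km = 4.49 × (113 − 53.2) / 53.2 = 268.5/53.2 = 5.05 µM.

5.05 µM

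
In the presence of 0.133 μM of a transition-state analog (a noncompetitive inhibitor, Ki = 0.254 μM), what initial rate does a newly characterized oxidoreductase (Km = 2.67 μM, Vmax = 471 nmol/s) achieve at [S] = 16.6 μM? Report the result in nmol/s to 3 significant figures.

α = 1 + [I]/Ki = 1 + 0.133/0.254 = 1.524.
For a noncompetitive inhibitor, Vmax is reduced to Vmax/α while Km is unchanged: Km,app = 2.67 μM, Vmax,app = 309 nmol/s.
v = Vmax,app·[S]/(Km,app + [S]) = 309 × 16.6/(2.67 + 16.6) = 266 nmol/s.

266 nmol/s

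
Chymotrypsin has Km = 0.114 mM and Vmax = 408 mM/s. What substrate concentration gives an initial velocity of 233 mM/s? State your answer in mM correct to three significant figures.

0.152 mM

Rearranging v = Vmax[S]/(Km+[S]) gives [S] = Km·v/(Vmax − v).
[S] = 0.114 × 233 / (408 − 233) = 26.56/175.0 = 0.152 mM.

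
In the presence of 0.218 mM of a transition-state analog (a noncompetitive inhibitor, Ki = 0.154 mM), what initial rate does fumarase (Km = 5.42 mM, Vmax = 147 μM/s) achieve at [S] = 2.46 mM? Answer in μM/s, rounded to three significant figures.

With α = 1 + [I]/Ki = 1 + 0.218/0.154 = 2.416, the noncompetitive rate law is v = (Vmax/α)·[S] / (Km + [S]).
v = (147/2.416)×2.46 / (5.42 + 2.46) = 149.7/7.880 = 19.0 μM/s.

19.0 μM/s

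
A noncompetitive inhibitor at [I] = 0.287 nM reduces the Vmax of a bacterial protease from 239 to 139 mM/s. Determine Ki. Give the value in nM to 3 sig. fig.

Noncompetitive: Vmax,app = Vmax/α with α = 1 + [I]/Ki.
α = Vmax/Vmax,app = 239/139 = 1.719.
Since α = 1 + [I]/Ki, [I]/Ki = 1.719 − 1 = 0.7194 and Ki = 0.287/0.7194 = 0.399 nM.

0.399 nM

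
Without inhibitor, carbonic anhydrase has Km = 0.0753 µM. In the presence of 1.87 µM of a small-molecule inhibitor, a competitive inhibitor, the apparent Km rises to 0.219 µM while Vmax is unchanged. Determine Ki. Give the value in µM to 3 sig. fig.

Competitive: Km,app = α·Km with α = 1 + [I]/Ki.
α = Km,app/Km = 0.219/0.0753 = 2.908.
Since α = 1 + [I]/Ki, [I]/Ki = 2.908 − 1 = 1.908 and Ki = 1.87/1.908 = 0.980 µM.

0.980 µM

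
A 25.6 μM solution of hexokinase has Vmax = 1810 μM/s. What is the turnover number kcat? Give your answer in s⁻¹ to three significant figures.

70.7 s⁻¹

kcat = Vmax/[E]total = 1810 μM/s / 25.6 μM = 70.7 s⁻¹.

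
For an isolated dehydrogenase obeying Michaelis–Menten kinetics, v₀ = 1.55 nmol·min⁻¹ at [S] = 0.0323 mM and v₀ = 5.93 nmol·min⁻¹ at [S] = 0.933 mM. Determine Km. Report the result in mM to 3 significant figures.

0.105 mM

From v = Vmax[S]/(Km+[S]), each point gives Vmax = v(Km+[S])/[S].
Equating: 1.55(Km+0.0323)/0.0323 = 5.93(Km+0.933)/0.933.
47.99·Km + 1.55 = 6.356·Km + 5.93, so (47.99 − 6.356)·Km = 5.93 − 1.55.
Km = 4.380/41.63 = 0.105 mM; then Vmax = 1.55(0.105+0.0323)/0.0323 = 6.60 nmol·min⁻¹.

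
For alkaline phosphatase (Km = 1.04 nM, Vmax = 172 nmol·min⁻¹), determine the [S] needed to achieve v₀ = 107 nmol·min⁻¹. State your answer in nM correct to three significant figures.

1.71 nM

The required fractional saturation is v/Vmax = 107/172 = 0.6221.
Then [S]/(Km+[S]) = 0.6221 ⇒ [S] = 1.04 × 0.6221/(1 − 0.6221) = 1.71 nM.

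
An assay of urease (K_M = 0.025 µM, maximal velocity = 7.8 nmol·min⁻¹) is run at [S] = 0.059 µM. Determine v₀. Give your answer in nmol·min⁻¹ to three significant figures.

v = Vmax·[S]/(Km + [S]) = 7.8 × 0.059 / (0.025 + 0.059)
  = 0.4602 / 0.08400 = 5.48 nmol·min⁻¹.

5.48 nmol·min⁻¹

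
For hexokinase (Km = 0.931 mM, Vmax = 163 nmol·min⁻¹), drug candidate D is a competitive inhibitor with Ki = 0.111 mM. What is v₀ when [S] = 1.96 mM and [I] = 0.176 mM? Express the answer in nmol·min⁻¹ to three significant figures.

With α = 1 + [I]/Ki = 1 + 0.176/0.111 = 2.586, the competitive rate law is v = Vmax[S] / (αKm + [S]).
v = 163×1.96 / (2.586×0.931 + 1.96) = 319.5/4.367 = 73.2 nmol·min⁻¹.

73.2 nmol·min⁻¹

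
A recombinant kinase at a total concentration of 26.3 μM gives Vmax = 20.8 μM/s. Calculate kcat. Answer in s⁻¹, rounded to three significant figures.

kcat = Vmax/[E]total = 20.8 μM/s / 26.3 μM = 0.791 s⁻¹.

0.791 s⁻¹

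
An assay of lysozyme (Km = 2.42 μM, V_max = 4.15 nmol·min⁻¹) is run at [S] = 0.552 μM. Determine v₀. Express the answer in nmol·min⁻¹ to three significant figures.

v = Vmax·[S]/(Km + [S]) = 4.15 × 0.552 / (2.42 + 0.552)
  = 2.291 / 2.972 = 0.771 nmol·min⁻¹.

0.771 nmol·min⁻¹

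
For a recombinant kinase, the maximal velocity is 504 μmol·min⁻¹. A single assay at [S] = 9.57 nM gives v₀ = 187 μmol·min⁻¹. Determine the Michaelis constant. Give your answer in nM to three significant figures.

From v = Vmax[S]/(Km+[S]), Km = [S](Vmax − v)/v.
Km = 9.57 × (504 − 187) / 187 = 3034/187 = 16.2 nM.

16.2 nM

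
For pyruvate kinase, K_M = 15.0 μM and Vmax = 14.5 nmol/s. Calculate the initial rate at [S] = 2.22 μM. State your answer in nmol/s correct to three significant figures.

1.87 nmol/s

v = Vmax·[S]/(Km + [S]) = 14.5 × 2.22 / (15.0 + 2.22)
  = 32.19 / 17.22 = 1.87 nmol/s.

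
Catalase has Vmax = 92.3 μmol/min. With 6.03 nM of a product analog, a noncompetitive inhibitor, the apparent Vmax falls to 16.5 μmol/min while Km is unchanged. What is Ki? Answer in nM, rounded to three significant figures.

Noncompetitive: Vmax,app = Vmax/α with α = 1 + [I]/Ki.
α = Vmax/Vmax,app = 92.3/16.5 = 5.594.
Ki = [I]/(α − 1) = 6.03/4.594 = 1.31 nM.

1.31 nM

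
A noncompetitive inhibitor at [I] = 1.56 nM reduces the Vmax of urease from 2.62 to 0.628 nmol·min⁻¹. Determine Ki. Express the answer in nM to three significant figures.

0.492 nM

Noncompetitive: Vmax,app = Vmax/α with α = 1 + [I]/Ki.
α = Vmax/Vmax,app = 2.62/0.628 = 4.172.
Since α = 1 + [I]/Ki, [I]/Ki = 4.172 − 1 = 3.172 and Ki = 1.56/3.172 = 0.492 nM.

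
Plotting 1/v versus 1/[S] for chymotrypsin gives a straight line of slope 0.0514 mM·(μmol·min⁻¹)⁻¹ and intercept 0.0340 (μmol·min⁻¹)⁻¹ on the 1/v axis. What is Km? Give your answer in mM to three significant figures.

y-intercept = 1/Vmax ⇒ Vmax = 29.4 μmol·min⁻¹; slope = Km/Vmax ⇒ Km = slope × Vmax.
Km = 0.0514 × 29.4 = 1.51 mM.

1.51 mM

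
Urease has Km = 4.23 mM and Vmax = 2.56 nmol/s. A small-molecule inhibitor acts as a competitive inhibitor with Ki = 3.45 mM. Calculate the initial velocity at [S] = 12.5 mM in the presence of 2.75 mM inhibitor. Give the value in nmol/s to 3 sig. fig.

With α = 1 + [I]/Ki = 1 + 2.75/3.45 = 1.797, the competitive rate law is v = Vmax[S] / (αKm + [S]).
v = 2.56×12.5 / (1.797×4.23 + 12.5) = 32.00/20.10 = 1.59 nmol/s.

1.59 nmol/s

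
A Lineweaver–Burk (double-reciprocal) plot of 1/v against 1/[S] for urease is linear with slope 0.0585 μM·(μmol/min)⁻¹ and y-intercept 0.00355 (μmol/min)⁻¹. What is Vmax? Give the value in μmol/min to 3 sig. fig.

282 μmol/min

The y-intercept of a Lineweaver–Burk plot equals 1/Vmax, so Vmax = 1/0.00355 = 282 μmol/min.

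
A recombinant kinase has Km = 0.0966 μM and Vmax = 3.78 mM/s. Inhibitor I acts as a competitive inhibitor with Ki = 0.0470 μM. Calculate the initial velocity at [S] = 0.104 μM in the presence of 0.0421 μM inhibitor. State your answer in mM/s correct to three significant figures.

With α = 1 + [I]/Ki = 1 + 0.0421/0.0470 = 1.896, the competitive rate law is v = Vmax[S] / (αKm + [S]).
v = 3.78×0.104 / (1.896×0.0966 + 0.104) = 0.3931/0.2871 = 1.37 mM/s.

1.37 mM/s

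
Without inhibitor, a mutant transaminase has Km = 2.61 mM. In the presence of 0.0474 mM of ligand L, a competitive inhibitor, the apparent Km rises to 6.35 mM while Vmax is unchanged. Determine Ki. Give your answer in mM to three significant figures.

Competitive: Km,app = α·Km with α = 1 + [I]/Ki.
α = Km,app/Km = 6.35/2.61 = 2.433.
Ki = [I]/(α − 1) = 0.0474/1.433 = 0.0331 mM.

0.0331 mM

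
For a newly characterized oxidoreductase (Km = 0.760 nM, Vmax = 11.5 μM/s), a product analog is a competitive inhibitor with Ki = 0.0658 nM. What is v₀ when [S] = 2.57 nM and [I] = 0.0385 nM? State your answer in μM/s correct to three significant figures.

7.83 μM/s

With α = 1 + [I]/Ki = 1 + 0.0385/0.0658 = 1.585, the competitive rate law is v = Vmax[S] / (αKm + [S]).
v = 11.5×2.57 / (1.585×0.760 + 2.57) = 29.56/3.775 = 7.83 μM/s.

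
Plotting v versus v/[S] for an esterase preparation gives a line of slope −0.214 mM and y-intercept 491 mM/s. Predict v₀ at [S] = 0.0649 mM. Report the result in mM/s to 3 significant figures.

114 mM/s

In the Eadie–Hofstee form v = Vmax − Km·(v/[S]), the slope is −Km and the intercept is Vmax, so Km = 0.214 mM and Vmax = 491 mM/s.
v = 491 × 0.0649/(0.214 + 0.0649) = 114 mM/s.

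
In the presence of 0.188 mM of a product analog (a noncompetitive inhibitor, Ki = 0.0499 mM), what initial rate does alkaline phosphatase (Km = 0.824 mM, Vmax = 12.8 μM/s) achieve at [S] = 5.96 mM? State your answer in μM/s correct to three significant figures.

2.36 μM/s

With α = 1 + [I]/Ki = 1 + 0.188/0.0499 = 4.768, the noncompetitive rate law is v = (Vmax/α)·[S] / (Km + [S]).
v = (12.8/4.768)×5.96 / (0.824 + 5.96) = 16.00/6.784 = 2.36 μM/s.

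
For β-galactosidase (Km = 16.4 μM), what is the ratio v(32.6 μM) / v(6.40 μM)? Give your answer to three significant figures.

2.37

Since Vmax cancels, v₂/v₁ = [S]₂(Km+[S]₁) / [S]₁(Km+[S]₂).
= 32.6×(16.4+6.40) / (6.40×(16.4+32.6)) = 743.3/313.6 = 2.37.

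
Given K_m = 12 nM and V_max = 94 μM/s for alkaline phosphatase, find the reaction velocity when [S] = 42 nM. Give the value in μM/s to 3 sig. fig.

[S]/(Km+[S]) = 42/54.00 = 0.7778, the fractional saturation.
v = 0.7778 × Vmax = 0.7778 × 94 = 73.1 μM/s.

73.1 μM/s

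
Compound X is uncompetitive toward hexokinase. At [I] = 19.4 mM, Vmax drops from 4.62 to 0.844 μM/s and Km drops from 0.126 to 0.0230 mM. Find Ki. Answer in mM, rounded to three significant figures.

4.34 mM

Uncompetitive: Vmax,app = Vmax/α (and Km,app = Km/α) with α = 1 + [I]/Ki.
α = Vmax/Vmax,app = 4.62/0.844 = 5.474.
Since α = 1 + [I]/Ki, [I]/Ki = 5.474 − 1 = 4.474 and Ki = 19.4/4.474 = 4.34 mM.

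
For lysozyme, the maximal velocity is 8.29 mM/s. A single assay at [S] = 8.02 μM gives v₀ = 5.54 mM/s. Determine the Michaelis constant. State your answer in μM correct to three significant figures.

3.98 μM

v/Vmax = 5.54/8.29 = 0.6683 = [S]/(Km+[S]).
So Km + [S] = [S]/0.6683 = 12.00 μM, giving Km = 12.00 − 8.02 = 3.98 μM.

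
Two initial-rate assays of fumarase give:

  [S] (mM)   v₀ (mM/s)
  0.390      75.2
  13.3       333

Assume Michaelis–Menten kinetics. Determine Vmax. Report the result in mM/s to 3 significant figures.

From v = Vmax[S]/(Km+[S]), each point gives Vmax = v(Km+[S])/[S].
Equating: 75.2(Km+0.390)/0.390 = 333(Km+13.3)/13.3.
192.8·Km + 75.2 = 25.04·Km + 333, so (192.8 − 25.04)·Km = 333 − 75.2.
Km = 257.8/167.8 = 1.54 mM; then Vmax = 75.2(1.54+0.390)/0.390 = 371 mM/s.

371 mM/s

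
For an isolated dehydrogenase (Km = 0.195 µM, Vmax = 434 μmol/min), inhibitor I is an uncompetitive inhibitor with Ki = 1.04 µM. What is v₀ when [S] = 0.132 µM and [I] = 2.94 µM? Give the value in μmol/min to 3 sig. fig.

81.8 μmol/min

α = 1 + [I]/Ki = 1 + 2.94/1.04 = 3.827.
For an uncompetitive inhibitor, both parameters are divided by α, giving Vmax/α and Km/α: Km,app = 0.0510 µM, Vmax,app = 113 μmol/min.
v = Vmax,app·[S]/(Km,app + [S]) = 113 × 0.132/(0.0510 + 0.132) = 81.8 μmol/min.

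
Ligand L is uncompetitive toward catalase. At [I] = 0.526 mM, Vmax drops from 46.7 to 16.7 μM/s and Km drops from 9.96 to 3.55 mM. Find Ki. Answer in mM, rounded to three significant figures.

0.293 mM

Uncompetitive: Vmax,app = Vmax/α (and Km,app = Km/α) with α = 1 + [I]/Ki.
α = Vmax/Vmax,app = 46.7/16.7 = 2.796.
Ki = [I]/(α − 1) = 0.526/1.796 = 0.293 mM.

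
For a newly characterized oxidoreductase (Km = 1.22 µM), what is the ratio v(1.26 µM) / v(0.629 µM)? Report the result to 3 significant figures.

The fractional saturations are [S]/(Km+[S]) = 0.629/1.849 = 0.3402 and 1.26/2.480 = 0.5081.
v₂/v₁ is just their ratio: 0.5081/0.3402 = 1.49.

1.49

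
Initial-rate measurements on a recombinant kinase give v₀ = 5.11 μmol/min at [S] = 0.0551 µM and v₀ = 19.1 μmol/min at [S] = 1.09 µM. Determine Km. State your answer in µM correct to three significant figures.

0.186 µM

From v = Vmax[S]/(Km+[S]), each point gives Vmax = v(Km+[S])/[S].
Equating: 5.11(Km+0.0551)/0.0551 = 19.1(Km+1.09)/1.09.
92.74·Km + 5.11 = 17.52·Km + 19.1, so (92.74 − 17.52)·Km = 19.1 − 5.11.
Km = 13.99/75.22 = 0.186 µM; then Vmax = 5.11(0.186+0.0551)/0.0551 = 22.4 μmol/min.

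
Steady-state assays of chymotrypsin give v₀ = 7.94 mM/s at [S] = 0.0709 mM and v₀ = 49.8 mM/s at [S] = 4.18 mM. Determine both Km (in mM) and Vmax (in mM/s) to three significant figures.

Km = 0.418 mM; Vmax = 54.8 mM/s

In reciprocal form, 1/v = (Km/Vmax)·(1/[S]) + 1/Vmax. The two points give (1/[S], 1/v) = (14.10, 0.1259) and (0.2392, 0.02008).
Slope = (0.1259 − 0.02008)/(14.10 − 0.2392) = 0.007635; intercept = 0.1259 − 0.007635×14.10 = 0.01825.
Vmax = 1/intercept = 54.8 mM/s; Km = slope × Vmax = 0.007635 × 54.8 = 0.418 mM.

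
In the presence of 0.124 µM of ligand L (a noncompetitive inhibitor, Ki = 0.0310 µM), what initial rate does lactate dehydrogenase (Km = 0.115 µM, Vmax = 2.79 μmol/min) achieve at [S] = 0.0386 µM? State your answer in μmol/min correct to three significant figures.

α = 1 + [I]/Ki = 1 + 0.124/0.0310 = 5.000.
For a noncompetitive inhibitor, Vmax is reduced to Vmax/α while Km is unchanged: Km,app = 0.115 µM, Vmax,app = 0.558 μmol/min.
v = Vmax,app·[S]/(Km,app + [S]) = 0.558 × 0.0386/(0.115 + 0.0386) = 0.140 μmol/min.

0.140 μmol/min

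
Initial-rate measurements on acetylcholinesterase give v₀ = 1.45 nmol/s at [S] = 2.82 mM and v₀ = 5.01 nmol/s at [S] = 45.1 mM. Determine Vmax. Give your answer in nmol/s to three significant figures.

5.99 nmol/s

In reciprocal form, 1/v = (Km/Vmax)·(1/[S]) + 1/Vmax. The two points give (1/[S], 1/v) = (0.3546, 0.6897) and (0.02217, 0.1996).
Slope = (0.6897 − 0.1996)/(0.3546 − 0.02217) = 1.474; intercept = 0.6897 − 1.474×0.3546 = 0.1669.
Vmax = 1/intercept = 5.99 nmol/s; Km = slope × Vmax = 1.474 × 5.99 = 8.83 mM.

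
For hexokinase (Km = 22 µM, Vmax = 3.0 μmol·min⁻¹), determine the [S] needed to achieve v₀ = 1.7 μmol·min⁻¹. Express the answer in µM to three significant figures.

28.8 µM

Rearranging v = Vmax[S]/(Km+[S]) gives [S] = Km·v/(Vmax − v).
[S] = 22 × 1.7 / (3.0 − 1.7) = 37.40/1.300 = 28.8 µM.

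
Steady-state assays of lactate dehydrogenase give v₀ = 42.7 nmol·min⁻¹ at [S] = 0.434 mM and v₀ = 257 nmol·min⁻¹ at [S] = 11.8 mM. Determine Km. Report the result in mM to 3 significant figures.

In reciprocal form, 1/v = (Km/Vmax)·(1/[S]) + 1/Vmax. The two points give (1/[S], 1/v) = (2.304, 0.02342) and (0.08475, 0.003891).
Slope = (0.02342 − 0.003891)/(2.304 − 0.08475) = 0.008799; intercept = 0.02342 − 0.008799×2.304 = 0.003145.
Vmax = 1/intercept = 318 nmol·min⁻¹; Km = slope × Vmax = 0.008799 × 318 = 2.80 mM.

2.80 mM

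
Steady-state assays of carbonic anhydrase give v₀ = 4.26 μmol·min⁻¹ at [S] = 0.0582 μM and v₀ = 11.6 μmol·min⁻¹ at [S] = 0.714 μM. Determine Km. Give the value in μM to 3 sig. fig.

From v = Vmax[S]/(Km+[S]), each point gives Vmax = v(Km+[S])/[S].
Equating: 4.26(Km+0.0582)/0.0582 = 11.6(Km+0.714)/0.714.
73.20·Km + 4.26 = 16.25·Km + 11.6, so (73.20 − 16.25)·Km = 11.6 − 4.26.
Km = 7.340/56.95 = 0.129 μM; then Vmax = 4.26(0.129+0.0582)/0.0582 = 13.7 μmol·min⁻¹.

0.129 μM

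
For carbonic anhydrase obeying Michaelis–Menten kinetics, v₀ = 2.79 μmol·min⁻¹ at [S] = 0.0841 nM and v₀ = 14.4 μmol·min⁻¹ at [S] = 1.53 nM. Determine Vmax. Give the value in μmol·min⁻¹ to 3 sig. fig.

In reciprocal form, 1/v = (Km/Vmax)·(1/[S]) + 1/Vmax. The two points give (1/[S], 1/v) = (11.89, 0.3584) and (0.6536, 0.06944).
Slope = (0.3584 − 0.06944)/(11.89 − 0.6536) = 0.02572; intercept = 0.3584 − 0.02572×11.89 = 0.05264.
Vmax = 1/intercept = 19.0 μmol·min⁻¹; Km = slope × Vmax = 0.02572 × 19.0 = 0.489 nM.

19.0 μmol·min⁻¹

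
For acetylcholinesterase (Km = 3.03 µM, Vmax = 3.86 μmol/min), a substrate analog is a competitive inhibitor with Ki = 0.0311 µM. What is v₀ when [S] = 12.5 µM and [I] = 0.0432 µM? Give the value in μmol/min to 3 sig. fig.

With α = 1 + [I]/Ki = 1 + 0.0432/0.0311 = 2.389, the competitive rate law is v = Vmax[S] / (αKm + [S]).
v = 3.86×12.5 / (2.389×3.03 + 12.5) = 48.25/19.74 = 2.44 μmol/min.

2.44 μmol/min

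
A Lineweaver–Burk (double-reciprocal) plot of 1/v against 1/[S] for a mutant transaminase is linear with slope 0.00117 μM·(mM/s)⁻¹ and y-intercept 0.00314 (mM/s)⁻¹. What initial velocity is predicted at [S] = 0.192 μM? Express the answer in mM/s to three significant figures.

The y-intercept is 1/Vmax, so Vmax = 1/0.00314 = 318 mM/s.
The slope is Km/Vmax, so Km = 0.00117 × 318 = 0.373 μM.
Then v = 318 × 0.192/(0.373 + 0.192) = 108 mM/s.

108 mM/s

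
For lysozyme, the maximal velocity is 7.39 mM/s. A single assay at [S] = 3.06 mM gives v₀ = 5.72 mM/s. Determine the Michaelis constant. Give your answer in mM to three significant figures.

From v = Vmax[S]/(Km+[S]), Km = [S](Vmax − v)/v.
Km = 3.06 × (7.39 − 5.72) / 5.72 = 5.110/5.72 = 0.893 mM.

0.893 mM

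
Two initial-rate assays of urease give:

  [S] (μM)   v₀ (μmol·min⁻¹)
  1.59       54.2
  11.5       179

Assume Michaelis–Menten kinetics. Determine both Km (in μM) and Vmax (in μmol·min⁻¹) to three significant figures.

From v = Vmax[S]/(Km+[S]), each point gives Vmax = v(Km+[S])/[S].
Equating: 54.2(Km+1.59)/1.59 = 179(Km+11.5)/11.5.
34.09·Km + 54.2 = 15.57·Km + 179, so (34.09 − 15.57)·Km = 179 − 54.2.
Km = 124.8/18.52 = 6.74 μM; then Vmax = 54.2(6.74+1.59)/1.59 = 284 μmol·min⁻¹.

Km = 6.74 μM; Vmax = 284 μmol·min⁻¹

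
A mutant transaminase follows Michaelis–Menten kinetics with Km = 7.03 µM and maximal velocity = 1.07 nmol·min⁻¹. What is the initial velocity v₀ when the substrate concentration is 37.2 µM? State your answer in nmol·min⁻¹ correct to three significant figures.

0.900 nmol·min⁻¹

v = Vmax·[S]/(Km + [S]) = 1.07 × 37.2 / (7.03 + 37.2)
  = 39.80 / 44.23 = 0.900 nmol·min⁻¹.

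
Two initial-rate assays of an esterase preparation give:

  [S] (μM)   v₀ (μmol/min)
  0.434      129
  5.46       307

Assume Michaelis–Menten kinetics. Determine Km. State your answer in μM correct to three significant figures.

0.739 μM

From v = Vmax[S]/(Km+[S]), each point gives Vmax = v(Km+[S])/[S].
Equating: 129(Km+0.434)/0.434 = 307(Km+5.46)/5.46.
297.2·Km + 129 = 56.23·Km + 307, so (297.2 − 56.23)·Km = 307 − 129.
Km = 178.0/241.0 = 0.739 μM; then Vmax = 129(0.739+0.434)/0.434 = 349 μmol/min.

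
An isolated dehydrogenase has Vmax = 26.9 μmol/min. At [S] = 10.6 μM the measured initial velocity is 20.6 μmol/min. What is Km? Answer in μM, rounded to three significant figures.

v/Vmax = 20.6/26.9 = 0.7658 = [S]/(Km+[S]).
So Km + [S] = [S]/0.7658 = 13.84 μM, giving Km = 13.84 − 10.6 = 3.24 μM.

3.24 μM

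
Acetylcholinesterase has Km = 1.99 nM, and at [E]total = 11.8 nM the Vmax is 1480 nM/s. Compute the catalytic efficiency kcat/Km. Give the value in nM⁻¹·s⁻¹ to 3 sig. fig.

kcat = Vmax/[E]total = 1480/11.8 = 125 s⁻¹.
kcat/Km = 125/1.99 = 63.0 nM⁻¹·s⁻¹.

63.0 nM⁻¹·s⁻¹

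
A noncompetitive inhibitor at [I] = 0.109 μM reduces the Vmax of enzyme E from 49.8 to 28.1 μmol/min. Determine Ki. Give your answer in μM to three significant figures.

0.141 μM

Noncompetitive: Vmax,app = Vmax/α with α = 1 + [I]/Ki.
α = Vmax/Vmax,app = 49.8/28.1 = 1.772.
Ki = [I]/(α − 1) = 0.109/0.7722 = 0.141 μM.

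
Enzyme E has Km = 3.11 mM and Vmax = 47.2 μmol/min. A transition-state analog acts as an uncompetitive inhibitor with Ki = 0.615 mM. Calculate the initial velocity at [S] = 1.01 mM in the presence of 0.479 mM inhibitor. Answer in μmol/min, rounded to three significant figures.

α = 1 + [I]/Ki = 1 + 0.479/0.615 = 1.779.
For an uncompetitive inhibitor, both parameters are divided by α, giving Vmax/α and Km/α: Km,app = 1.75 mM, Vmax,app = 26.5 μmol/min.
v = Vmax,app·[S]/(Km,app + [S]) = 26.5 × 1.01/(1.75 + 1.01) = 9.72 μmol/min.

9.72 μmol/min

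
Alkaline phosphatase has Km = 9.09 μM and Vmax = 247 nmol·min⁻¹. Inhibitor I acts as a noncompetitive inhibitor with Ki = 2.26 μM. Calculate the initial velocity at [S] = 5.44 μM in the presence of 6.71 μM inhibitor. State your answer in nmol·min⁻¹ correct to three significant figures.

With α = 1 + [I]/Ki = 1 + 6.71/2.26 = 3.969, the noncompetitive rate law is v = (Vmax/α)·[S] / (Km + [S]).
v = (247/3.969)×5.44 / (9.09 + 5.44) = 338.5/14.53 = 23.3 nmol·min⁻¹.

23.3 nmol·min⁻¹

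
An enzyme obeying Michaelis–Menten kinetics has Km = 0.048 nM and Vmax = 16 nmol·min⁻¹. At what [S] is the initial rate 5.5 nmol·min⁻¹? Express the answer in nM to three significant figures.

0.0251 nM

The required fractional saturation is v/Vmax = 5.5/16 = 0.3438.
Then [S]/(Km+[S]) = 0.3438 ⇒ [S] = 0.048 × 0.3438/(1 − 0.3438) = 0.0251 nM.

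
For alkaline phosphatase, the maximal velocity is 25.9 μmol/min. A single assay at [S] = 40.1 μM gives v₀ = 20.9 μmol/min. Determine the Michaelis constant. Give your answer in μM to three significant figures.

v/Vmax = 20.9/25.9 = 0.8069 = [S]/(Km+[S]).
So Km + [S] = [S]/0.8069 = 49.69 μM, giving Km = 49.69 − 40.1 = 9.59 μM.

9.59 μM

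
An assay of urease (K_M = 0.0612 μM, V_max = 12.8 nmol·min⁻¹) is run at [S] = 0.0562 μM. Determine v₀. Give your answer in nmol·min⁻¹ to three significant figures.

6.13 nmol·min⁻¹

v = Vmax·[S]/(Km + [S]) = 12.8 × 0.0562 / (0.0612 + 0.0562)
  = 0.7194 / 0.1174 = 6.13 nmol·min⁻¹.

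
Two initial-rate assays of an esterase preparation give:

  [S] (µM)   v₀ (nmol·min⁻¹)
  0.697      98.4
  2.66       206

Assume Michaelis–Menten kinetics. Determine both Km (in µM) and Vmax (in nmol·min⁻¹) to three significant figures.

Km = 1.69 µM; Vmax = 337 nmol·min⁻¹

In reciprocal form, 1/v = (Km/Vmax)·(1/[S]) + 1/Vmax. The two points give (1/[S], 1/v) = (1.435, 0.01016) and (0.3759, 0.004854).
Slope = (0.01016 − 0.004854)/(1.435 − 0.3759) = 0.005014; intercept = 0.01016 − 0.005014×1.435 = 0.002970.
Vmax = 1/intercept = 337 nmol·min⁻¹; Km = slope × Vmax = 0.005014 × 337 = 1.69 µM.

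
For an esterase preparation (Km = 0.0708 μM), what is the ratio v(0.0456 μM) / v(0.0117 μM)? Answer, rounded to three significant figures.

Since Vmax cancels, v₂/v₁ = [S]₂(Km+[S]₁) / [S]₁(Km+[S]₂).
= 0.0456×(0.0708+0.0117) / (0.0117×(0.0708+0.0456)) = 0.003762/0.001362 = 2.76.

2.76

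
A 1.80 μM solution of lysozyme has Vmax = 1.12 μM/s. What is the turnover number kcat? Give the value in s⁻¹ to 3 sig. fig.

kcat = Vmax/[E]total = 1.12 μM/s / 1.80 μM = 0.622 s⁻¹.

0.622 s⁻¹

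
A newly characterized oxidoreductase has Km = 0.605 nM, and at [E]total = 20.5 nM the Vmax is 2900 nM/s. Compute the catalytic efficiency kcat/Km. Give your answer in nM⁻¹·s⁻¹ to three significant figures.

kcat = Vmax/[E]total = 2900/20.5 = 141 s⁻¹.
kcat/Km = 141/0.605 = 234 nM⁻¹·s⁻¹.

234 nM⁻¹·s⁻¹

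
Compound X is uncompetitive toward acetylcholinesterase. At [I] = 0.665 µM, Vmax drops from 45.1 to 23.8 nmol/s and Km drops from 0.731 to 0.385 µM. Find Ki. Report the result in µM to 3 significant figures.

Uncompetitive: Vmax,app = Vmax/α (and Km,app = Km/α) with α = 1 + [I]/Ki.
α = Vmax/Vmax,app = 45.1/23.8 = 1.895.
Since α = 1 + [I]/Ki, [I]/Ki = 1.895 − 1 = 0.8950 and Ki = 0.665/0.8950 = 0.743 µM.

0.743 µM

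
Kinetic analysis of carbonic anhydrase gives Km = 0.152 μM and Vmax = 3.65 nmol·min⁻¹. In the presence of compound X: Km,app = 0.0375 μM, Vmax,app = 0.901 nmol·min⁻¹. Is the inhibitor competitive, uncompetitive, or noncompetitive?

Both Km and Vmax decrease by the same factor (~4.05-fold) — characteristic of uncompetitive inhibition.

uncompetitive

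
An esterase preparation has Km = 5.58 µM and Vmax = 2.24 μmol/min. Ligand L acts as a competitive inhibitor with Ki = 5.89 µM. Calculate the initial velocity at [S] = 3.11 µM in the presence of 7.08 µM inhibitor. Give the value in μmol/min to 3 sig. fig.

α = 1 + [I]/Ki = 1 + 7.08/5.89 = 2.202.
For a competitive inhibitor, Vmax is unchanged and the apparent Km becomes α·Km: Km,app = 12.3 µM, Vmax,app = 2.24 μmol/min.
v = Vmax,app·[S]/(Km,app + [S]) = 2.24 × 3.11/(12.3 + 3.11) = 0.452 μmol/min.

0.452 μmol/min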